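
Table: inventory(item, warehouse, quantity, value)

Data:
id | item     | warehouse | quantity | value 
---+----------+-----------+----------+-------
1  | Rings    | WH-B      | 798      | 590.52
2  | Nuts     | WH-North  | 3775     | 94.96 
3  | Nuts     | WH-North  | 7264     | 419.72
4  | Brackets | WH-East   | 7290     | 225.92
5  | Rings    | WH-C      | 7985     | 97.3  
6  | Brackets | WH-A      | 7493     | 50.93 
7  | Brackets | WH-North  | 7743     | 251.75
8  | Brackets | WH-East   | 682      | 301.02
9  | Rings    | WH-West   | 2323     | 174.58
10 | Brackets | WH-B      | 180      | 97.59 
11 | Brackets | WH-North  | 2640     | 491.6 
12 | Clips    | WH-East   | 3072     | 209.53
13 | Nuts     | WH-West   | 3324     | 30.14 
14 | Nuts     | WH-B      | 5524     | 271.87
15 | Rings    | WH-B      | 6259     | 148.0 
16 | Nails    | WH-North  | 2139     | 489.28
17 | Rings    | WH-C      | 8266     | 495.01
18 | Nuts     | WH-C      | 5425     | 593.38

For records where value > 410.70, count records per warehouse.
SELECT warehouse, COUNT(*)
FROM inventory
WHERE value > 410.70
GROUP BY warehouse

Note: WHERE filters rows before grouping.

Result:
  WH-B: 1
  WH-C: 2
  WH-North: 3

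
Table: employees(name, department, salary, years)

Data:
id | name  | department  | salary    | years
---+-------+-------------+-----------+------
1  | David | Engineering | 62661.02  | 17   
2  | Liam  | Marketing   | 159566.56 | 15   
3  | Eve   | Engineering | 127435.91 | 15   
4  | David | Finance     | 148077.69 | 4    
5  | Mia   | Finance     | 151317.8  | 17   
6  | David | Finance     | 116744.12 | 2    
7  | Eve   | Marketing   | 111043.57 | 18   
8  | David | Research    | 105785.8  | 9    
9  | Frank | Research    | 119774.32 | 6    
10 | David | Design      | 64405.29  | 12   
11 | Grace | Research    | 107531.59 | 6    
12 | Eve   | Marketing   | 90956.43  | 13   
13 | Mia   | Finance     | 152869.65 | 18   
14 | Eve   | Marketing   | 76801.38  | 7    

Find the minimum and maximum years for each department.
SELECT department, MIN(years), MAX(years)
FROM employees
GROUP BY department

Result:
  Design: min=12, max=12
  Engineering: min=15, max=17
  Finance: min=2, max=18
  Marketing: min=7, max=18
  Research: min=6, max=9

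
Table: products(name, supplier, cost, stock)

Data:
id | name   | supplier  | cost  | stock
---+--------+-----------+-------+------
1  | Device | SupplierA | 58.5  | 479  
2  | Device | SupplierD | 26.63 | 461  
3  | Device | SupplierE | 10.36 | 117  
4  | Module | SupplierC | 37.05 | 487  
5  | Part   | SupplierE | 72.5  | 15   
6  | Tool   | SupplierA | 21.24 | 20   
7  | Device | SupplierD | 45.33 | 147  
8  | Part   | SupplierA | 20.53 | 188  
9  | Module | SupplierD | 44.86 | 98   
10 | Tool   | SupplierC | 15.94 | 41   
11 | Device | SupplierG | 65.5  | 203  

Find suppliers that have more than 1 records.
SELECT supplier, COUNT(*) as cnt
FROM products
GROUP BY supplier
HAVING COUNT(*) > 1

Result:
  SupplierA: 3
  SupplierC: 2
  SupplierD: 3
  SupplierE: 2

Note: HAVING filters groups after aggregation, WHERE filters rows before.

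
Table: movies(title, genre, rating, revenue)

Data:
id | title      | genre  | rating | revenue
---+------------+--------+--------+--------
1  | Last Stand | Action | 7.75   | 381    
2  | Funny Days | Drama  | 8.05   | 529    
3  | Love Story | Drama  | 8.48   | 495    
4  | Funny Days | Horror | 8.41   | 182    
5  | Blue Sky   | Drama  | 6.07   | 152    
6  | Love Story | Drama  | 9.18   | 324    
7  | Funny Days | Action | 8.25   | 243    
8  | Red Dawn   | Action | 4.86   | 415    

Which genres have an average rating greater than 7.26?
SELECT genre, AVG(rating)
FROM movies
GROUP BY genre
HAVING AVG(rating) > 7.26

Result:
  Drama: avg=7.95
  Horror: avg=8.41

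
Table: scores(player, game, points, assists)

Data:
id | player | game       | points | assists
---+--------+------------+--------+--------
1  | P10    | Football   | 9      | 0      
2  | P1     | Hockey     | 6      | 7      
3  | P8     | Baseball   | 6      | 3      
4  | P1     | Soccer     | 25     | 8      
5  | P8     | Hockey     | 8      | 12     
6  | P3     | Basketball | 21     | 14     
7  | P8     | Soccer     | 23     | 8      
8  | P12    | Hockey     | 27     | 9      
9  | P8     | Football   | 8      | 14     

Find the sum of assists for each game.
SELECT game, SUM(assists) as result
FROM scores
GROUP BY game

Result:
  Baseball: 3
  Basketball: 14
  Football: 14
  Hockey: 28
  Soccer: 16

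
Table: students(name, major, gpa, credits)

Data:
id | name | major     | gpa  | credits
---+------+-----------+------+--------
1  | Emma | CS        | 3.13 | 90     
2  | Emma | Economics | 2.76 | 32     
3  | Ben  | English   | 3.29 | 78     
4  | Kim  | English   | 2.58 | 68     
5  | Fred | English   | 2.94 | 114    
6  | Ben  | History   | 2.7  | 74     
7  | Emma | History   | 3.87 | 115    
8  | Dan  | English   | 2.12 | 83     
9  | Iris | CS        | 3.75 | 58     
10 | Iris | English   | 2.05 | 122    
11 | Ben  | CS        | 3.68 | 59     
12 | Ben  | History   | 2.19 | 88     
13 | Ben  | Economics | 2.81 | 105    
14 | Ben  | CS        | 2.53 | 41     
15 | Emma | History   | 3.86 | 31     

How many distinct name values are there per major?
SELECT major, COUNT(DISTINCT name)
FROM students
GROUP BY major

Result:
  CS: 3 distinct
  Economics: 2 distinct
  English: 5 distinct
  History: 2 distinct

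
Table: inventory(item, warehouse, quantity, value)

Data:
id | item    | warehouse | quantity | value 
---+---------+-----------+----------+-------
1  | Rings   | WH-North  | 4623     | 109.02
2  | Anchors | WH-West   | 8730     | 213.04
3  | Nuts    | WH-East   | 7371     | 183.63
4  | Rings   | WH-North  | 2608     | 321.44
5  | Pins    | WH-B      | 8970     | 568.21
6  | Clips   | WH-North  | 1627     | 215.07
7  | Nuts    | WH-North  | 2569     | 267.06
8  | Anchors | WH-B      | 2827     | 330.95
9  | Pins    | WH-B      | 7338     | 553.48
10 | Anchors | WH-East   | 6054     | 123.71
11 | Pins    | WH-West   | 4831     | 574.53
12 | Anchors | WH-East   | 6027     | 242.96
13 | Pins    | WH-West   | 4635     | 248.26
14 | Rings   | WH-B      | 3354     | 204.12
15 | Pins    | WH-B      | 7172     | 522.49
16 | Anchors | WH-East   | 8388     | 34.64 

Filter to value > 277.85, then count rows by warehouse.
SELECT warehouse, COUNT(*)
FROM inventory
WHERE value > 277.85
GROUP BY warehouse

Note: WHERE filters rows before grouping.

Result:
  WH-B: 4
  WH-North: 1
  WH-West: 1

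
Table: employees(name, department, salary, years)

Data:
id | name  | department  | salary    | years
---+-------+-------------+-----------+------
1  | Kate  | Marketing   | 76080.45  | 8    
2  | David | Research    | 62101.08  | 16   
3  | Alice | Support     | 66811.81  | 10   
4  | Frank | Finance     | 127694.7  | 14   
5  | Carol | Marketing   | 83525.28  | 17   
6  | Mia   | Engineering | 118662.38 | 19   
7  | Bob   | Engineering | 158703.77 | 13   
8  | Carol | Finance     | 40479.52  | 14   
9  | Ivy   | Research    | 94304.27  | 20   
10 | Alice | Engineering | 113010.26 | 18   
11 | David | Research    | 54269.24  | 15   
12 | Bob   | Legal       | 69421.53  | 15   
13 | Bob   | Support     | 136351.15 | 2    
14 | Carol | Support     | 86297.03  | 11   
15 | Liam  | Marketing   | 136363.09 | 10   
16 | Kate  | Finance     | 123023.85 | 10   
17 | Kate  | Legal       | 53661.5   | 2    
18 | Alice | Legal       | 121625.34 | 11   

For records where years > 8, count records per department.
SELECT department, COUNT(*)
FROM employees
WHERE years > 8
GROUP BY department

Note: WHERE filters rows before grouping.

Result:
  Engineering: 3
  Finance: 3
  Legal: 2
  Marketing: 2
  Research: 3
  Support: 2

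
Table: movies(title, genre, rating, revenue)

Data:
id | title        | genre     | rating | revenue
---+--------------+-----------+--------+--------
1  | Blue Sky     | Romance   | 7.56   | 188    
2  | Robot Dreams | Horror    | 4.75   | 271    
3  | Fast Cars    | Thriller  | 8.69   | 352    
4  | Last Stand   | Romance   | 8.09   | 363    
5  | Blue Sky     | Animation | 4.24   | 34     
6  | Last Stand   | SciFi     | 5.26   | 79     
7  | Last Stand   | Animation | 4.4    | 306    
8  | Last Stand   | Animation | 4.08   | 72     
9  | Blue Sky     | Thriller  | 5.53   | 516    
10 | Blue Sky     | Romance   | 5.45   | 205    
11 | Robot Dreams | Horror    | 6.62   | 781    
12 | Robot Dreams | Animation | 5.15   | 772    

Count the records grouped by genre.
SELECT genre, COUNT(*) as count
FROM movies
GROUP BY genre

Result:
  Animation: 4
  Horror: 2
  Romance: 3
  SciFi: 1
  Thriller: 2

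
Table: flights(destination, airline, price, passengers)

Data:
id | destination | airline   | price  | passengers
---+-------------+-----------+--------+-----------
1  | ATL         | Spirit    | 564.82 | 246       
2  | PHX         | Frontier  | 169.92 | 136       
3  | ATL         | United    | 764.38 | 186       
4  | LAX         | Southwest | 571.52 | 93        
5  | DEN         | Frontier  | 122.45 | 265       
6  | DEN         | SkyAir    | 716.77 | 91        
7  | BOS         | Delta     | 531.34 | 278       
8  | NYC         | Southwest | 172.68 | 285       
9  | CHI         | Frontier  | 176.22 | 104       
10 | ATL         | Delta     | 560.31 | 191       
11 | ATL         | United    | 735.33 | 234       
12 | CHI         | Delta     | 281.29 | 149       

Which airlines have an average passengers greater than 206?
SELECT airline, AVG(passengers)
FROM flights
GROUP BY airline
HAVING AVG(passengers) > 206

Result:
  Spirit: avg=246.00
  United: avg=210.00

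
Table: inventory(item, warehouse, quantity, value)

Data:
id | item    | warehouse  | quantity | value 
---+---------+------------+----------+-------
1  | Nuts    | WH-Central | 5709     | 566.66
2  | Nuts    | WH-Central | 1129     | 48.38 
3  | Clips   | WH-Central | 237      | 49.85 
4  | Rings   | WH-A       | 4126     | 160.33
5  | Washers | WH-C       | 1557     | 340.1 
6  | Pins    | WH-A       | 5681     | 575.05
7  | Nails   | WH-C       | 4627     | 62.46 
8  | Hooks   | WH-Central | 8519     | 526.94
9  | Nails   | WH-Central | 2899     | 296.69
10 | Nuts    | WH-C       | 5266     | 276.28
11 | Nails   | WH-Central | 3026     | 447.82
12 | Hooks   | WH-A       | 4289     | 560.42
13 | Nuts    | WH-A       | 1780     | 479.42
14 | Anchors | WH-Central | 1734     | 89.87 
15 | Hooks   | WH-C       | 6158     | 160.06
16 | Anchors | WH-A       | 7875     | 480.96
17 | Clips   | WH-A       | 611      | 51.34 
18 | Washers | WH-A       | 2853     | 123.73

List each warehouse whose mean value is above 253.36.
SELECT warehouse, AVG(value)
FROM inventory
GROUP BY warehouse
HAVING AVG(value) > 253.36

Result:
  WH-A: avg=347.32
  WH-Central: avg=289.46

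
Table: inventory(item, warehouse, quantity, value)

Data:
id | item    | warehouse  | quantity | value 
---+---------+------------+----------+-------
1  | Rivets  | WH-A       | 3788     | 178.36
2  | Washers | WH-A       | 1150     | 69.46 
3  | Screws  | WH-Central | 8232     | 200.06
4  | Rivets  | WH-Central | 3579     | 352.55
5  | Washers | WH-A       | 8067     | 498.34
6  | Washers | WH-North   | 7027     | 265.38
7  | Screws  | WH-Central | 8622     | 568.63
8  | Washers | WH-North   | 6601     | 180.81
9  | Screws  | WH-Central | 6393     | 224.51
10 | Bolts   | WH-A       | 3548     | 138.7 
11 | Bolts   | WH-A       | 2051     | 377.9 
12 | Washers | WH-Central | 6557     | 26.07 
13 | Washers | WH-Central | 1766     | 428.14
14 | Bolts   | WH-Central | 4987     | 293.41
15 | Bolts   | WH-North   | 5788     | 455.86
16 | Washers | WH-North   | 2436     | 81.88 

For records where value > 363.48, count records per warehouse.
SELECT warehouse, COUNT(*)
FROM inventory
WHERE value > 363.48
GROUP BY warehouse

Note: WHERE filters rows before grouping.

Result:
  WH-A: 2
  WH-Central: 2
  WH-North: 1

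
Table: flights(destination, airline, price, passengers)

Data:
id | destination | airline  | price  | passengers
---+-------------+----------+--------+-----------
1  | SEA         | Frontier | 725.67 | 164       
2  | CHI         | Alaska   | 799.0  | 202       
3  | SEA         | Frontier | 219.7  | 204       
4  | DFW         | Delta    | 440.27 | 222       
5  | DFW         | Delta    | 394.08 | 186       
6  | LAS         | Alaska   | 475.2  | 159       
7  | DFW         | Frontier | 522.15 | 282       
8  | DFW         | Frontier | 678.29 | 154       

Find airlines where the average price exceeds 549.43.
SELECT airline, AVG(price)
FROM flights
GROUP BY airline
HAVING AVG(price) > 549.43

Result:
  Alaska: avg=637.10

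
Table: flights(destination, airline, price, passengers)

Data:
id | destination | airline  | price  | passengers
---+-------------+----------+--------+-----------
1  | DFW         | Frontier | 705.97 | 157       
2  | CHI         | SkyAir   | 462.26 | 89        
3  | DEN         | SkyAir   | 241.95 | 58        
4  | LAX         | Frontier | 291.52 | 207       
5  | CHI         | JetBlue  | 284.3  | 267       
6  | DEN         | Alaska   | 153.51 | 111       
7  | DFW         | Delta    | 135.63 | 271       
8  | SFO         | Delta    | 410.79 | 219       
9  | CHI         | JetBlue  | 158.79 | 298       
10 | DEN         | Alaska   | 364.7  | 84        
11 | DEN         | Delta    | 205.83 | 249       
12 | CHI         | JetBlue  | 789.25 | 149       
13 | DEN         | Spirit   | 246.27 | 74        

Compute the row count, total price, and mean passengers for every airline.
SELECT airline,
       COUNT(*) as cnt,
       SUM(price) as total_price,
       AVG(passengers) as avg_passengers
FROM flights
GROUP BY airline

Result:
  Alaska: 2 records, 518.21 total price, 97.50 avg passengers
  Delta: 3 records, 752.25 total price, 246.33 avg passengers
  Frontier: 2 records, 997.49 total price, 182.00 avg passengers
  JetBlue: 3 records, 1232.34 total price, 238.00 avg passengers
  SkyAir: 2 records, 704.21 total price, 73.50 avg passengers
  Spirit: 1 records, 246.27 total price, 74.00 avg passengers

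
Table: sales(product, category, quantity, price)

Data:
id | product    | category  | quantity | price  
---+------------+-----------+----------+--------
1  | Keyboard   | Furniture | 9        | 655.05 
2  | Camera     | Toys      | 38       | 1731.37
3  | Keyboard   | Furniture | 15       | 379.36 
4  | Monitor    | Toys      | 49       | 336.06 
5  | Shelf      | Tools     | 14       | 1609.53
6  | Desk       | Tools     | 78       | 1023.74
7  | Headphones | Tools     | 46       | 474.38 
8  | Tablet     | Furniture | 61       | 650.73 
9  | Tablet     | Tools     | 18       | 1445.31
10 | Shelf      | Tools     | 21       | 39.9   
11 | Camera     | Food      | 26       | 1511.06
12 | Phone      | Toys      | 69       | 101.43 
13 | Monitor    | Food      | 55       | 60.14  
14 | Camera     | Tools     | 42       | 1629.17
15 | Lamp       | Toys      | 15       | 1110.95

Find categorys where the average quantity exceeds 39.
SELECT category, AVG(quantity)
FROM sales
GROUP BY category
HAVING AVG(quantity) > 39

Result:
  Food: avg=40.50
  Toys: avg=42.75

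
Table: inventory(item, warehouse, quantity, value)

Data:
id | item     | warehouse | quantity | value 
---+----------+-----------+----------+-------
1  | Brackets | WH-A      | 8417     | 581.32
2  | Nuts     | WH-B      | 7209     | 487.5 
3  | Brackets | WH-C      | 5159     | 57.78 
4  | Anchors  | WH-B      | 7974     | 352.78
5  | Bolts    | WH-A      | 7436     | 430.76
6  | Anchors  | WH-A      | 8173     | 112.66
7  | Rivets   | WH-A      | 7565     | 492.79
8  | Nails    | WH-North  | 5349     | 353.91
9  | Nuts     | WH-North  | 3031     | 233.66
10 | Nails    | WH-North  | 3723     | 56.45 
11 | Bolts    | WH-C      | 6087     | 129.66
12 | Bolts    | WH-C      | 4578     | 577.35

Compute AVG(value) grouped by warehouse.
SELECT warehouse, AVG(value) as result
FROM inventory
GROUP BY warehouse

Result:
  WH-A: 404.38
  WH-B: 420.14
  WH-C: 254.93
  WH-North: 214.67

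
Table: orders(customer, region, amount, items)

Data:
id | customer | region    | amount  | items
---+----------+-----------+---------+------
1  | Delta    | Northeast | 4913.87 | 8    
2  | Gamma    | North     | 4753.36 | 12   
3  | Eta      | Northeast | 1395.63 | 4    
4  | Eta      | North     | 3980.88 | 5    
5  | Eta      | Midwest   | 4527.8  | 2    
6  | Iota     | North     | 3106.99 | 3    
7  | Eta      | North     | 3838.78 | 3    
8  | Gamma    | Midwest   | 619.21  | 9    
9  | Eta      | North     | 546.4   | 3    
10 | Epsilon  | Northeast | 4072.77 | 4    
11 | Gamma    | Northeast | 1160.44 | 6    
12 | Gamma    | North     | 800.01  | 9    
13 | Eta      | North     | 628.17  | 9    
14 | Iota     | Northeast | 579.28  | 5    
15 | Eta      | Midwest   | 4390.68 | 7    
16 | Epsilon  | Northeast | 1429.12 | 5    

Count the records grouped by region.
SELECT region, COUNT(*) as count
FROM orders
GROUP BY region

Result:
  Midwest: 3
  North: 7
  Northeast: 6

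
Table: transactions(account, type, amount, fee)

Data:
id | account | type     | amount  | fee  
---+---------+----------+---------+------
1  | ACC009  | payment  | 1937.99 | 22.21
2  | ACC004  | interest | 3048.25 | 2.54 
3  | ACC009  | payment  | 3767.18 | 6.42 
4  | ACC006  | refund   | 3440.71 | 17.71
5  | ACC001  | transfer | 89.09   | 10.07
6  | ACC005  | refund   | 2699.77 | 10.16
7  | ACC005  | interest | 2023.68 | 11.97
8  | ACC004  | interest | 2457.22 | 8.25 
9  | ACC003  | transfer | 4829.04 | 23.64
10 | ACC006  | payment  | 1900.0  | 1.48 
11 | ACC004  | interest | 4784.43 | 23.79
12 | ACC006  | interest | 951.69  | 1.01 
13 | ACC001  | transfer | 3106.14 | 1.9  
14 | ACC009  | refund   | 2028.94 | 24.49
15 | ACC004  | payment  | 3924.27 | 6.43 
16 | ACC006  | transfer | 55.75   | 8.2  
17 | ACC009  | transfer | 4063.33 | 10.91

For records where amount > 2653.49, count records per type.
SELECT type, COUNT(*)
FROM transactions
WHERE amount > 2653.49
GROUP BY type

Note: WHERE filters rows before grouping.

Result:
  interest: 2
  payment: 2
  refund: 2
  transfer: 3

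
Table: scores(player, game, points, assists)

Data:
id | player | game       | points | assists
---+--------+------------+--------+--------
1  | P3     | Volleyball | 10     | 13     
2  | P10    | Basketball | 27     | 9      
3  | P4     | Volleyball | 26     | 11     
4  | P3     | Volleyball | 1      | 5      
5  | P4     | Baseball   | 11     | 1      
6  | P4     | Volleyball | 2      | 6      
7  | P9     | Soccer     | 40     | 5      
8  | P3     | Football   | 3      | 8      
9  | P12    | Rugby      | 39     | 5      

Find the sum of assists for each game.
SELECT game, SUM(assists) as result
FROM scores
GROUP BY game

Result:
  Baseball: 1
  Basketball: 9
  Football: 8
  Rugby: 5
  Soccer: 5
  Volleyball: 35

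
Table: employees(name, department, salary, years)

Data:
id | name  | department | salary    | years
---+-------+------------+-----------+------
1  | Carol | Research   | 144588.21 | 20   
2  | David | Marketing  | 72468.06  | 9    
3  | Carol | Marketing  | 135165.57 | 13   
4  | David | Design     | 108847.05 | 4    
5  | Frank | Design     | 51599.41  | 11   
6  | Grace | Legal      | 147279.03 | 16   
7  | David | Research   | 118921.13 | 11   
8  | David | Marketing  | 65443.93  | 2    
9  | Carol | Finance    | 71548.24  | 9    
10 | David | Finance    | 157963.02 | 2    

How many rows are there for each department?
SELECT department, COUNT(*) as count
FROM employees
GROUP BY department

Result:
  Design: 2
  Finance: 2
  Legal: 1
  Marketing: 3
  Research: 2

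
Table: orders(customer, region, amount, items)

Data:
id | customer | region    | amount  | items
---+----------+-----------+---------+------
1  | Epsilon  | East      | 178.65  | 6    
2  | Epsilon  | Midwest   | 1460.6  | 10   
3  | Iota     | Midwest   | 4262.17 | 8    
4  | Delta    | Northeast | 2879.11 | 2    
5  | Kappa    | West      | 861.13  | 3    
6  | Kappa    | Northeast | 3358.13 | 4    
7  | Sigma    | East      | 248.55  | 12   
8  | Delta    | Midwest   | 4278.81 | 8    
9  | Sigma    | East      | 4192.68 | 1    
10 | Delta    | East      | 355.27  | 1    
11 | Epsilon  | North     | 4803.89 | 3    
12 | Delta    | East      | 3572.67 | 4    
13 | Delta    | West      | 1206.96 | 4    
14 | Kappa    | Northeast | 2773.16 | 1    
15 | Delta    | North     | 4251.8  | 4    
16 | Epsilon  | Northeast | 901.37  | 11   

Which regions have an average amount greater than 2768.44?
SELECT region, AVG(amount)
FROM orders
GROUP BY region
HAVING AVG(amount) > 2768.44

Result:
  Midwest: avg=3333.86
  North: avg=4527.85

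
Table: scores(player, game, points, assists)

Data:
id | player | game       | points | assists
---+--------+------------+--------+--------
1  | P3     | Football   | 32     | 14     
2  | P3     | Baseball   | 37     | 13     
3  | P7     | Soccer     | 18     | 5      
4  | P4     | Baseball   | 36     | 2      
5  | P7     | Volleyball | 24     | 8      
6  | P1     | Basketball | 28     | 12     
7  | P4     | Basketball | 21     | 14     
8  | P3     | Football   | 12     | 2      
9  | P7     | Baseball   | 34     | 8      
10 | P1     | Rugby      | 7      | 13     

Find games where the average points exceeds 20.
SELECT game, AVG(points)
FROM scores
GROUP BY game
HAVING AVG(points) > 20

Result:
  Baseball: avg=35.67
  Basketball: avg=24.50
  Football: avg=22.00
  Volleyball: avg=24.00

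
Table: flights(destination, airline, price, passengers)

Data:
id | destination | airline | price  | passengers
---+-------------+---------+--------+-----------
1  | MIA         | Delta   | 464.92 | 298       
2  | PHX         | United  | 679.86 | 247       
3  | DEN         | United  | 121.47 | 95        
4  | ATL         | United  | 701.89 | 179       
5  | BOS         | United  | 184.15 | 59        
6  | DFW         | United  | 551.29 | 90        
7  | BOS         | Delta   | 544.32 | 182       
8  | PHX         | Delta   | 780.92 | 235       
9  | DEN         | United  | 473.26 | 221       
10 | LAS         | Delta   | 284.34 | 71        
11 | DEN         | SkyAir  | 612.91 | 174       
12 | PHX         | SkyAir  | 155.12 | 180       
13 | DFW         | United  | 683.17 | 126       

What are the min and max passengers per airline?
SELECT airline, MIN(passengers), MAX(passengers)
FROM flights
GROUP BY airline

Result:
  Delta: min=71, max=298
  SkyAir: min=174, max=180
  United: min=59, max=247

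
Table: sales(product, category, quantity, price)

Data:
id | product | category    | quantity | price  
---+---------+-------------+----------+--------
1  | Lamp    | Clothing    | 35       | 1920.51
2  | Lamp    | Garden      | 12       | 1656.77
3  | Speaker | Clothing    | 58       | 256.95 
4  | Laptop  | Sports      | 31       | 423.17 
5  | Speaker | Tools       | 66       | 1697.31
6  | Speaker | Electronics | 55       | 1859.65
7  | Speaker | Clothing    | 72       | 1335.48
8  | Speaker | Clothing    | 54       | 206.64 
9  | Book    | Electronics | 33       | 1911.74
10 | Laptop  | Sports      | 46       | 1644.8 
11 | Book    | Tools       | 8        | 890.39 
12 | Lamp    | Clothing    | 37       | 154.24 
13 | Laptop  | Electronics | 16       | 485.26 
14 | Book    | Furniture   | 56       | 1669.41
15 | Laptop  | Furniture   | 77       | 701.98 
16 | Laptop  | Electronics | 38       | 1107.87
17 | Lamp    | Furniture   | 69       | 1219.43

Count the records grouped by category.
SELECT category, COUNT(*) as count
FROM sales
GROUP BY category

Result:
  Clothing: 5
  Electronics: 4
  Furniture: 3
  Garden: 1
  Sports: 2
  Tools: 2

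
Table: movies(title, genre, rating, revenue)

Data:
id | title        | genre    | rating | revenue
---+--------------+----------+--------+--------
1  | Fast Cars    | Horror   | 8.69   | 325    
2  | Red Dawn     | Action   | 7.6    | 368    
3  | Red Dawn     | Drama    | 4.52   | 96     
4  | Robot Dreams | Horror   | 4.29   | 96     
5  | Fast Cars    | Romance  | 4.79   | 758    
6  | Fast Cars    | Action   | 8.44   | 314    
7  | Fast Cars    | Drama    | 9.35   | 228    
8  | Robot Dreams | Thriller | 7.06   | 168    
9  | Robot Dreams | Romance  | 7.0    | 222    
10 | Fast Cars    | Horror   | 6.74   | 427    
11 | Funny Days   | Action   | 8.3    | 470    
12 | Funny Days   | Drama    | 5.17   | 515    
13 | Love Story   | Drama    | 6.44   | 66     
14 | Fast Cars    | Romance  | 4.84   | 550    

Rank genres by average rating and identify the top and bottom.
SELECT genre, AVG(rating)
FROM movies
GROUP BY genre
ORDER BY AVG(rating)

All groups:
  Romance: 5.54
  Drama: 6.37
  Horror: 6.57
  Thriller: 7.06
  Action: 8.11

Highest: Action (8.11)
Lowest: Romance (5.54)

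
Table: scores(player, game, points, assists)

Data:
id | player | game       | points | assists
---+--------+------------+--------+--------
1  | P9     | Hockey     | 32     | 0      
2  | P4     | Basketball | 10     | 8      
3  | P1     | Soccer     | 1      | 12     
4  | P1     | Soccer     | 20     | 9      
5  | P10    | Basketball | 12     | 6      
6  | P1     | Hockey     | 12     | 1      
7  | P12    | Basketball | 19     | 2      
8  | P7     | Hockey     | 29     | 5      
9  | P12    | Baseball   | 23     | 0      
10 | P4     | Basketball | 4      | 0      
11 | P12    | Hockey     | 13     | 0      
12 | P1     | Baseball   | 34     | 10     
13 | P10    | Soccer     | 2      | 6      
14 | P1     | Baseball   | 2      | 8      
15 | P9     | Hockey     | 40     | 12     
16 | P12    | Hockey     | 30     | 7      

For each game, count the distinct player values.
SELECT game, COUNT(DISTINCT player)
FROM scores
GROUP BY game

Result:
  Baseball: 2 distinct
  Basketball: 3 distinct
  Hockey: 4 distinct
  Soccer: 2 distinct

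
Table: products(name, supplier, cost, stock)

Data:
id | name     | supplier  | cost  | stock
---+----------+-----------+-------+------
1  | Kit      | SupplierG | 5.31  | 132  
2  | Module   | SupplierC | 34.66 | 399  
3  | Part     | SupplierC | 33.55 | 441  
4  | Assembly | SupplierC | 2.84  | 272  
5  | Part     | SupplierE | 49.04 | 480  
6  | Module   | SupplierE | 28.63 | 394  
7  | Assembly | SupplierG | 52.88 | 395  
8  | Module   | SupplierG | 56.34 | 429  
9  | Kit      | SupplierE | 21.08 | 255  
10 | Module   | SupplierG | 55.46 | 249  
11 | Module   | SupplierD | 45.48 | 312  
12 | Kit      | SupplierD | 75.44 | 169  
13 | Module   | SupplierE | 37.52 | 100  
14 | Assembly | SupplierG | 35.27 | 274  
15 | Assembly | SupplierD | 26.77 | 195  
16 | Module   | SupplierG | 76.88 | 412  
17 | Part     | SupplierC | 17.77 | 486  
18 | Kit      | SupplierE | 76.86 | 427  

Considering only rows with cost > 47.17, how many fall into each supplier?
SELECT supplier, COUNT(*)
FROM products
WHERE cost > 47.17
GROUP BY supplier

Note: WHERE filters rows before grouping.

Result:
  SupplierD: 1
  SupplierE: 2
  SupplierG: 4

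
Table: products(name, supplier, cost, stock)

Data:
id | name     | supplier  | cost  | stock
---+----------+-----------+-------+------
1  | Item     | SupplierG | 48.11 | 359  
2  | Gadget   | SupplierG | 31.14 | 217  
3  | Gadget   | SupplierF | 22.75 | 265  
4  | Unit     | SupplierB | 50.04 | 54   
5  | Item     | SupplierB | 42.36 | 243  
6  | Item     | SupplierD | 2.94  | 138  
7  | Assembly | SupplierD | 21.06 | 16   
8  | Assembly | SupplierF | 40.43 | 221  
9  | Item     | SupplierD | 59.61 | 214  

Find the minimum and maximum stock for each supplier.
SELECT supplier, MIN(stock), MAX(stock)
FROM products
GROUP BY supplier

Result:
  SupplierB: min=54, max=243
  SupplierD: min=16, max=214
  SupplierF: min=221, max=265
  SupplierG: min=217, max=359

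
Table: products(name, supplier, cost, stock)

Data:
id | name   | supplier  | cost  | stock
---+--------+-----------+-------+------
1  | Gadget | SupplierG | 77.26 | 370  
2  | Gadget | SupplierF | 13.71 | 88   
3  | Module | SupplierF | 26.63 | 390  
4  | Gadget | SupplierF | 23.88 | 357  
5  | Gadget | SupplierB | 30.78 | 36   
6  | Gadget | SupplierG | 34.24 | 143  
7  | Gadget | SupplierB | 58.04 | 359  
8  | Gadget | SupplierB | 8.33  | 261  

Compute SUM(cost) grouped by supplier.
SELECT supplier, SUM(cost) as result
FROM products
GROUP BY supplier

Result:
  SupplierB: 97.15
  SupplierF: 64.22
  SupplierG: 111.50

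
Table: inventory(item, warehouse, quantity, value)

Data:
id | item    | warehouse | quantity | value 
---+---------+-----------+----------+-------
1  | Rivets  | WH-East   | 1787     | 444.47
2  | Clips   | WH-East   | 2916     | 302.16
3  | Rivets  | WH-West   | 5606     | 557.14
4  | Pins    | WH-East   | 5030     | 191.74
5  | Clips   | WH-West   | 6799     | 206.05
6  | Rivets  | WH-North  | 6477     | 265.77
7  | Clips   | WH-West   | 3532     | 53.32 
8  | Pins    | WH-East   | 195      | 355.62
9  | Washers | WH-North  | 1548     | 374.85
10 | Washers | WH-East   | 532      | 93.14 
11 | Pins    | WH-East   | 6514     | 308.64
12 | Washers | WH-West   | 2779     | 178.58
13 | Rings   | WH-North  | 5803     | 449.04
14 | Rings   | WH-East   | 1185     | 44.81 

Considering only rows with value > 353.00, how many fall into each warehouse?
SELECT warehouse, COUNT(*)
FROM inventory
WHERE value > 353.00
GROUP BY warehouse

Note: WHERE filters rows before grouping.

Result:
  WH-East: 2
  WH-North: 2
  WH-West: 1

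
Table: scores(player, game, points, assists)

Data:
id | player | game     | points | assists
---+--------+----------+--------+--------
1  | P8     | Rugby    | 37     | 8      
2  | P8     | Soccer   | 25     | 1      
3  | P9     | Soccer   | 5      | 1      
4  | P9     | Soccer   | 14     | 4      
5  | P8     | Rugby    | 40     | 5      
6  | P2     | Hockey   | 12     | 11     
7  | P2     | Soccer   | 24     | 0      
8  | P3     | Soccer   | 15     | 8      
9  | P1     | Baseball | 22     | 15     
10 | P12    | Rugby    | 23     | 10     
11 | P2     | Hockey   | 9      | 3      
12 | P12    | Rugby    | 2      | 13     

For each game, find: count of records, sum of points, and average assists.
SELECT game,
       COUNT(*) as cnt,
       SUM(points) as total_points,
       AVG(assists) as avg_assists
FROM scores
GROUP BY game

Result:
  Baseball: 1 records, 22 total points, 15.00 avg assists
  Hockey: 2 records, 21 total points, 7.00 avg assists
  Rugby: 4 records, 102 total points, 9.00 avg assists
  Soccer: 5 records, 83 total points, 2.80 avg assists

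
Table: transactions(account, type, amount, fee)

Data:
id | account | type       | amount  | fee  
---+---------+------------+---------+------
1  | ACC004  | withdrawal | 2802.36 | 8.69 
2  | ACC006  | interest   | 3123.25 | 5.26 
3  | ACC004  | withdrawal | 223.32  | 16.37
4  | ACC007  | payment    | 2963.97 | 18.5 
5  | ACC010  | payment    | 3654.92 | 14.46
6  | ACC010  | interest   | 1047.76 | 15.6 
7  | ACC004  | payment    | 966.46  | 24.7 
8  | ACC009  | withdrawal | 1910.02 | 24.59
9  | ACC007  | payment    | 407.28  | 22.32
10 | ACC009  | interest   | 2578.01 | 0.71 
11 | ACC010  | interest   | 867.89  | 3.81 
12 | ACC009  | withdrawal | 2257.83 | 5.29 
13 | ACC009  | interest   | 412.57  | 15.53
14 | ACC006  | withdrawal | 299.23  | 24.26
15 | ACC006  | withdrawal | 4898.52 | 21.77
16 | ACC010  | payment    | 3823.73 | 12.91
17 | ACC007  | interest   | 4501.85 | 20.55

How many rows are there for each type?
SELECT type, COUNT(*) as count
FROM transactions
GROUP BY type

Result:
  interest: 6
  payment: 5
  withdrawal: 6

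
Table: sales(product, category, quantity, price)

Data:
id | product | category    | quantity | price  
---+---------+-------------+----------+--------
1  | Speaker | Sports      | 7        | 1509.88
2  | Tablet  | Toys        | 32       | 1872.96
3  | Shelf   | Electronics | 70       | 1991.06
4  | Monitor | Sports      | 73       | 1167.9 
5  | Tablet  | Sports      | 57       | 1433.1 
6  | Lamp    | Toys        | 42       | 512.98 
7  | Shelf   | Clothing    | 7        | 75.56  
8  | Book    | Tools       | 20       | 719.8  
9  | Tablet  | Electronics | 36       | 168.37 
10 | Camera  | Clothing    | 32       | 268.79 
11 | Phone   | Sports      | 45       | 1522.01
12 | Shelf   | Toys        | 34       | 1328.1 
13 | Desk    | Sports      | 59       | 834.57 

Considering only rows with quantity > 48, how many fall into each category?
SELECT category, COUNT(*)
FROM sales
WHERE quantity > 48
GROUP BY category

Note: WHERE filters rows before grouping.

Result:
  Electronics: 1
  Sports: 3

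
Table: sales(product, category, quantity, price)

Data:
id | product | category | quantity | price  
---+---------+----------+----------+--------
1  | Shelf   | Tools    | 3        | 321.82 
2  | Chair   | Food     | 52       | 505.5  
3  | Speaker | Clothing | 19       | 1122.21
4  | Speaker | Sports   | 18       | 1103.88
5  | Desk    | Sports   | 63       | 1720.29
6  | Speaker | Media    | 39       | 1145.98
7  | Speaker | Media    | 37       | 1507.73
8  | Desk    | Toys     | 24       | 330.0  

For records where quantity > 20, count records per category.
SELECT category, COUNT(*)
FROM sales
WHERE quantity > 20
GROUP BY category

Note: WHERE filters rows before grouping.

Result:
  Food: 1
  Media: 2
  Sports: 1
  Toys: 1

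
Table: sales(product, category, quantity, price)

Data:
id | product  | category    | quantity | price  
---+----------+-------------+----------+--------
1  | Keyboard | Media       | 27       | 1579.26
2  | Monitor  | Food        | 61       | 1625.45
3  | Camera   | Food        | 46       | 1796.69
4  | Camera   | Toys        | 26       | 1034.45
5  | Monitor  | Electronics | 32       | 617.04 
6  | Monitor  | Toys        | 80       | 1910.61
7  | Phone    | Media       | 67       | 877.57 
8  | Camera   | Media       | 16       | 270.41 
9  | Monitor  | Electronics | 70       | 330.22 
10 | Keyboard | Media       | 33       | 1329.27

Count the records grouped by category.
SELECT category, COUNT(*) as count
FROM sales
GROUP BY category

Result:
  Electronics: 2
  Food: 2
  Media: 4
  Toys: 2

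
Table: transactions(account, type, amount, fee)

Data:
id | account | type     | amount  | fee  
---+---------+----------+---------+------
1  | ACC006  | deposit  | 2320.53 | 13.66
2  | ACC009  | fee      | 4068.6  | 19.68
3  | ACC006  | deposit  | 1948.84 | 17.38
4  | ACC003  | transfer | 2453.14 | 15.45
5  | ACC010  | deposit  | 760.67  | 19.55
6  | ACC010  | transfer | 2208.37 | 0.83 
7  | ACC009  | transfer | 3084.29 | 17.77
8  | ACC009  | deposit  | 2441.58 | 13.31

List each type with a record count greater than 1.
SELECT type, COUNT(*) as cnt
FROM transactions
GROUP BY type
HAVING COUNT(*) > 1

Result:
  deposit: 4
  transfer: 3

Note: HAVING filters groups after aggregation, WHERE filters rows before.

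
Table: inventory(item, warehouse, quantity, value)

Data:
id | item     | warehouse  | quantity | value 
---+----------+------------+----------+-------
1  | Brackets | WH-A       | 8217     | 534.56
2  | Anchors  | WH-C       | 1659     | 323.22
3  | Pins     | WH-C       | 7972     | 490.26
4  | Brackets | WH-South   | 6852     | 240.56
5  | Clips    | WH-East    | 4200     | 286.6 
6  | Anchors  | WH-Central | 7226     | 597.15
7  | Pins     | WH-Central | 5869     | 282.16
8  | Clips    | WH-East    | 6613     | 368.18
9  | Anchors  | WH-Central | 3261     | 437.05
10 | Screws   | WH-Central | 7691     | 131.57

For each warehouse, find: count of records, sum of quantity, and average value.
SELECT warehouse,
       COUNT(*) as cnt,
       SUM(quantity) as total_quantity,
       AVG(value) as avg_value
FROM inventory
GROUP BY warehouse

Result:
  WH-A: 1 records, 8217 total quantity, 534.56 avg value
  WH-C: 2 records, 9631 total quantity, 406.74 avg value
  WH-Central: 4 records, 24047 total quantity, 361.98 avg value
  WH-East: 2 records, 10813 total quantity, 327.39 avg value
  WH-South: 1 records, 6852 total quantity, 240.56 avg value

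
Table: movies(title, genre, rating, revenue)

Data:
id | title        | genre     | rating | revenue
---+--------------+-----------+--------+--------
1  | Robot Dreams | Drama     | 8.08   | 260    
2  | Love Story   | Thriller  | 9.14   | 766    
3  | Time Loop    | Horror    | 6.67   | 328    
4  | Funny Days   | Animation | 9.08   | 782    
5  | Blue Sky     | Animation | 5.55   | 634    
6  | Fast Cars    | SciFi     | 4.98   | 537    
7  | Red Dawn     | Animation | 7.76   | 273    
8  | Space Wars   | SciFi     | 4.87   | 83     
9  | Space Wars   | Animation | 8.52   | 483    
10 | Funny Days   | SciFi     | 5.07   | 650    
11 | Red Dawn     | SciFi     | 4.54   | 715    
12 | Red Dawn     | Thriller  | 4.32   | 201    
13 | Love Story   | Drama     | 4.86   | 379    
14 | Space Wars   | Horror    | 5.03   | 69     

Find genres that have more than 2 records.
SELECT genre, COUNT(*) as cnt
FROM movies
GROUP BY genre
HAVING COUNT(*) > 2

Result:
  Animation: 4
  SciFi: 4

Note: HAVING filters groups after aggregation, WHERE filters rows before.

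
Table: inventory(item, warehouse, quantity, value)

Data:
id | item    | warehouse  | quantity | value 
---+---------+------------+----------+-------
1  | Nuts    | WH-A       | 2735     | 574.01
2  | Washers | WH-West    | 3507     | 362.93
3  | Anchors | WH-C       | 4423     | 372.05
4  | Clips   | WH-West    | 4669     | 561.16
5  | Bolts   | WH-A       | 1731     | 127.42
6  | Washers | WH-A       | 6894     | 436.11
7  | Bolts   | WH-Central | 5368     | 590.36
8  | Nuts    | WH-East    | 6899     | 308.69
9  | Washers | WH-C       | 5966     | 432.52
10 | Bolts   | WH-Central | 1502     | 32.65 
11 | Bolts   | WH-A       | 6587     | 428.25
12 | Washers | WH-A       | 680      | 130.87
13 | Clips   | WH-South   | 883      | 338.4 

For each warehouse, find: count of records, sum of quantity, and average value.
SELECT warehouse,
       COUNT(*) as cnt,
       SUM(quantity) as total_quantity,
       AVG(value) as avg_value
FROM inventory
GROUP BY warehouse

Result:
  WH-A: 5 records, 18627 total quantity, 339.33 avg value
  WH-C: 2 records, 10389 total quantity, 402.29 avg value
  WH-Central: 2 records, 6870 total quantity, 311.51 avg value
  WH-East: 1 records, 6899 total quantity, 308.69 avg value
  WH-South: 1 records, 883 total quantity, 338.40 avg value
  WH-West: 2 records, 8176 total quantity, 462.05 avg value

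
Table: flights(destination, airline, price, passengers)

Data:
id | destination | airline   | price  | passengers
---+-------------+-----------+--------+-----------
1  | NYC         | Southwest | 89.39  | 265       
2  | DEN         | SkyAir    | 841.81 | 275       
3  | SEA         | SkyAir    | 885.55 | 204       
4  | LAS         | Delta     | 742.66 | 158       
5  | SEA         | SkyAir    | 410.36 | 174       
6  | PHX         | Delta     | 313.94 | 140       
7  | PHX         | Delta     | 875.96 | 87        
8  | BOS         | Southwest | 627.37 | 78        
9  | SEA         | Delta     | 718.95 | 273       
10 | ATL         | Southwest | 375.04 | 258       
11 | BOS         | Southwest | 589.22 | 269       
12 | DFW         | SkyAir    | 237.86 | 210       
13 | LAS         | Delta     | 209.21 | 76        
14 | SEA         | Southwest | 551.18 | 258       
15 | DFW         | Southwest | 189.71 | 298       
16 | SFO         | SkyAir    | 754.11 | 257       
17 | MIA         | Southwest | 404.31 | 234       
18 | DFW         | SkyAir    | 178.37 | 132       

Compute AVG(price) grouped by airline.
SELECT airline, AVG(price) as result
FROM flights
GROUP BY airline

Result:
  Delta: 572.14
  SkyAir: 551.34
  Southwest: 403.75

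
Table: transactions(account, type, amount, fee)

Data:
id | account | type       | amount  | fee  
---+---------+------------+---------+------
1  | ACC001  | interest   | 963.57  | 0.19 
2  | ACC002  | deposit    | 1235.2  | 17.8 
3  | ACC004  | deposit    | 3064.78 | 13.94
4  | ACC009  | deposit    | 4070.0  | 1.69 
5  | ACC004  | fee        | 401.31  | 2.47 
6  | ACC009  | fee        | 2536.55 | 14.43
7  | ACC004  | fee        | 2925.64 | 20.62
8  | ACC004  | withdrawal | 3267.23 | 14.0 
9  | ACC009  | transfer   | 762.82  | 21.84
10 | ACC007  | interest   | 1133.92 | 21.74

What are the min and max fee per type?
SELECT type, MIN(fee), MAX(fee)
FROM transactions
GROUP BY type

Result:
  deposit: min=1.69, max=17.80
  fee: min=2.47, max=20.62
  interest: min=0.19, max=21.74
  transfer: min=21.84, max=21.84
  withdrawal: min=14.00, max=14.00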